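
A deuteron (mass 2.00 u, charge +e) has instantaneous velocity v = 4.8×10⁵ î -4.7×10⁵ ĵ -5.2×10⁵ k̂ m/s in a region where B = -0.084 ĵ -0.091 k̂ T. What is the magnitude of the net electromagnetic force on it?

|F| ≈ 9.52×10⁻¹⁵ N

v×B = (-910, 4.37×10⁴, -4.03×10⁴) N/C.
F = q v×B = (1.602×10⁻¹⁹ C)·(-910, 4.37×10⁴, -4.03×10⁴) = (-1.46×10⁻¹⁶, 7.00×10⁻¹⁵, -6.46×10⁻¹⁵) N.
|F| = 9.52×10⁻¹⁵ N.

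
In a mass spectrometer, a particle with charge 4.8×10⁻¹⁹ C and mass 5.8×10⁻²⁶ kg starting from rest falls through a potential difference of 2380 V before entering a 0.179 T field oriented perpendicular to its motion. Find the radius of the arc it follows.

Acceleration: |q|V = ½mv² ⇒ v = √(2|q|V/m) = √(2·4.8×10⁻¹⁹·2380/5.8×10⁻²⁶) ≈ 1.985×10⁵ m/s.
In the field: r = mv/(|q|B) = (5.8×10⁻²⁶)(1.985×10⁵)/((4.8×10⁻¹⁹)(0.179)) ≈ 0.134 m.

r ≈ 0.134 m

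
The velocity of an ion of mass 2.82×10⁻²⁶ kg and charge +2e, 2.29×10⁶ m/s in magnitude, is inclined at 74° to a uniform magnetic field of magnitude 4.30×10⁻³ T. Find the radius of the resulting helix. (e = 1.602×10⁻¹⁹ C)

r ≈ 45.1 m

v⊥ = v sinθ = 2.29×10⁶·sin74° ≈ 2.201×10⁶ m/s.
r = m v⊥/(|q|B) = (2.82×10⁻²⁶)(2.201×10⁶)/((3.204×10⁻¹⁹)(4.30×10⁻³)) ≈ 45.1 m.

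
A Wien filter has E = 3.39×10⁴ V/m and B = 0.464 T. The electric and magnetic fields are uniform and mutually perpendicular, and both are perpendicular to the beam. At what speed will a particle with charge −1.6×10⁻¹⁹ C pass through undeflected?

Zero net Lorentz force requires |qE| = |q v×B|, i.e. E = vB.
v = E/B = 3.39×10⁴/0.464 = 7.31×10⁴ m/s.

v = 7.31×10⁴ m/s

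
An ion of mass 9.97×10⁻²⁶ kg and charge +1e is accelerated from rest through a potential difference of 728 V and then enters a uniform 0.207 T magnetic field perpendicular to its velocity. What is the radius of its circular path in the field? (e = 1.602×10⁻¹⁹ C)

r ≈ 0.145 m

Acceleration: |q|V = ½mv² ⇒ v = √(2|q|V/m) = √(2·1.602×10⁻¹⁹·728/9.97×10⁻²⁶) ≈ 4.837×10⁴ m/s.
In the field: r = mv/(|q|B) = (9.97×10⁻²⁶)(4.837×10⁴)/((1.602×10⁻¹⁹)(0.207)) ≈ 0.145 m.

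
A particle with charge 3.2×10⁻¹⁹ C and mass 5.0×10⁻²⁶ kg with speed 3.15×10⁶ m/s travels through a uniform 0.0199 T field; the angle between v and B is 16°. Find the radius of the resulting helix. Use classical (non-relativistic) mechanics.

r ≈ 6.82 m

v⊥ = v sinθ = 3.15×10⁶·sin16° ≈ 8.683×10⁵ m/s.
r = m v⊥/(|q|B) = (5.0×10⁻²⁶)(8.683×10⁵)/((3.2×10⁻¹⁹)(0.0199)) ≈ 6.82 m.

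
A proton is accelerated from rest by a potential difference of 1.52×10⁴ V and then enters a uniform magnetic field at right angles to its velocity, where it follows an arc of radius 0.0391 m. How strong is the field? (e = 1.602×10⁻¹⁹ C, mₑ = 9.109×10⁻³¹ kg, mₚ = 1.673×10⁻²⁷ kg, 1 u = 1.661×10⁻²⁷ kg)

B ≈ 0.456 T

v = √(2|q|V/m) = √(2·1.602×10⁻¹⁹·1.52×10⁴/1.673×10⁻²⁷) ≈ 1.706×10⁶ m/s.
B = mv/(|q|r) = (1.673×10⁻²⁷)(1.706×10⁶)/((1.602×10⁻¹⁹)(0.0391)) ≈ 0.456 T.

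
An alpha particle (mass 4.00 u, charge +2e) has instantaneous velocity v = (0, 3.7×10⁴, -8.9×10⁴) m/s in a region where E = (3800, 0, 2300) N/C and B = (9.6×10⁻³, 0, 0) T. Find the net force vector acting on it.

v×B = (0, -854, -355) N/C.
E + v×B = (3800, -854, 1940) N/C.
F = q(E + v×B) = (3.204×10⁻¹⁹ C)·(3800, -854, 1940) = (1.22×10⁻¹⁵, -2.74×10⁻¹⁶, 6.23×10⁻¹⁶) N.

F ≈ (1.22×10⁻¹⁵, -2.74×10⁻¹⁶, 6.23×10⁻¹⁶) N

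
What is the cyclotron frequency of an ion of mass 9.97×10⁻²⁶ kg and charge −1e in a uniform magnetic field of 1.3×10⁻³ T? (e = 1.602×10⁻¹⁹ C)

f = |q|B/(2πm).
f = (1.602×10⁻¹⁹)(1.3×10⁻³)/(2π·9.97×10⁻²⁶) ≈ 330 Hz.

f ≈ 330 Hz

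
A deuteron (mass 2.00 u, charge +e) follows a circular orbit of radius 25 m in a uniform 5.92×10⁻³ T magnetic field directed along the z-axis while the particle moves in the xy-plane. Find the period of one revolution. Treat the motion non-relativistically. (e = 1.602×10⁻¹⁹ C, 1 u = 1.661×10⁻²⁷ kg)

The cyclotron period depends only on m, q, B: T = 2πm/(|q|B).
T = 2π(3.322×10⁻²⁷)/((1.602×10⁻¹⁹)(5.92×10⁻³)) ≈ 2.20×10⁻⁵ s.

T ≈ 2.20×10⁻⁵ s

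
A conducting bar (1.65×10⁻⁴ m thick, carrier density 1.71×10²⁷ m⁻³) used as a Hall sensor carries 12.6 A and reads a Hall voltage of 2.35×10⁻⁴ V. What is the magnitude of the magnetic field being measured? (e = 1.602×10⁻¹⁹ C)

B ≈ 0.843 T

From V_H = IB/(n e t), B = V_H n e t / I.
B = (2.35×10⁻⁴)(1.71×10²⁷)(1.602×10⁻¹⁹)(1.65×10⁻⁴)/12.6 ≈ 0.843 T.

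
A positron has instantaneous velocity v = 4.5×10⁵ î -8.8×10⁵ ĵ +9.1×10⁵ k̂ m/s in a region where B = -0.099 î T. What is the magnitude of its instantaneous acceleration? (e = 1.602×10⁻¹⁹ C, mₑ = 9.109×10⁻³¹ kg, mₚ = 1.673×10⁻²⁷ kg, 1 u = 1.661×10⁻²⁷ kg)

|a| ≈ 2.20×10¹⁶ m/s²

v×B = (0, -9.01×10⁴, -8.71×10⁴) N/C.
F = q v×B = (1.602×10⁻¹⁹ C)·(0, -9.01×10⁴, -8.71×10⁴) = (0, -1.44×10⁻¹⁴, -1.40×10⁻¹⁴) N.
|a| = |F|/m = 2.008×10⁻¹⁴/9.109×10⁻³¹ ≈ 2.20×10¹⁶ m/s².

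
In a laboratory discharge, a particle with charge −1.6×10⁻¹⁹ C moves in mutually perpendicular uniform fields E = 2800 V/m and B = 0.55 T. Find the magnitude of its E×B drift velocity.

v_d ≈ 5100 m/s

In crossed fields the guiding centre drifts at v_d = |E×B|/B² = E/B, independent of charge and mass.
v_d = 2800/0.55 = 5100 m/s.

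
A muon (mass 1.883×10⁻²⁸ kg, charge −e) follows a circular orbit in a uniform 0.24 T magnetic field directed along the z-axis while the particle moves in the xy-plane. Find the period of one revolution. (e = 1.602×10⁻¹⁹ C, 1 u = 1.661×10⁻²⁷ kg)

The cyclotron period depends only on m, q, B: T = 2πm/(|q|B).
T = 2π(1.883×10⁻²⁸)/((1.602×10⁻¹⁹)(0.24)) ≈ 3.1×10⁻⁸ s.

T ≈ 3.1×10⁻⁸ s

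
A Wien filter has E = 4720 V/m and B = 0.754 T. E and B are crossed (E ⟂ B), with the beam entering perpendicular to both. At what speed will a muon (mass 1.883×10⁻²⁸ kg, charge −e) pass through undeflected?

Zero net Lorentz force requires |qE| = |q v×B|, i.e. E = vB.
v = E/B = 4720/0.754 = 6260 m/s.

v = 6260 m/s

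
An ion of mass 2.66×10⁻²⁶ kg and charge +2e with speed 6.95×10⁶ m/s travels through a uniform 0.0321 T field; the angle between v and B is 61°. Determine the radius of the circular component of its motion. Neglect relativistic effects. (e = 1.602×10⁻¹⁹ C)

r ≈ 15.7 m

v⊥ = v sinθ = 6.95×10⁶·sin61° ≈ 6.079×10⁶ m/s.
r = m v⊥/(|q|B) = (2.66×10⁻²⁶)(6.079×10⁶)/((3.204×10⁻¹⁹)(0.0321)) ≈ 15.7 m.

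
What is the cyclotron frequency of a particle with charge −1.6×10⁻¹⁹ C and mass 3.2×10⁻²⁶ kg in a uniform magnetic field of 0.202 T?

f = |q|B/(2πm).
f = (1.6×10⁻¹⁹)(0.202)/(2π·3.2×10⁻²⁶) ≈ 1.61×10⁵ Hz.

f ≈ 1.61×10⁵ Hz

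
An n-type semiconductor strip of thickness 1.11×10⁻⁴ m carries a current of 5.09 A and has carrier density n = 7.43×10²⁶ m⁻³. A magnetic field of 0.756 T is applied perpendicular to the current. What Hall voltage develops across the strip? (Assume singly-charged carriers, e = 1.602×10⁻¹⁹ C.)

V_H = IB/(n e t).
V_H = (5.09)(0.756)/((7.43×10²⁶)(1.602×10⁻¹⁹)(1.11×10⁻⁴)) ≈ 2.91×10⁻⁴ V.

V_H ≈ 2.91×10⁻⁴ V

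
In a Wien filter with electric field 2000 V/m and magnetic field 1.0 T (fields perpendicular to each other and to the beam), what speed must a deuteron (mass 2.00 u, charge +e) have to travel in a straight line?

v = 2000 m/s

Straight-line motion ⇒ electric and magnetic forces cancel, so E = vB.
v = E/B = 2000/1.0 = 2000 m/s.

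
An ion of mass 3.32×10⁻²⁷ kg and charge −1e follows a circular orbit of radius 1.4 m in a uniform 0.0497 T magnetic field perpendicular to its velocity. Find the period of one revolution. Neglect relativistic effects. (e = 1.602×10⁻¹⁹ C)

The cyclotron period depends only on m, q, B: T = 2πm/(|q|B).
T = 2π(3.32×10⁻²⁷)/((1.602×10⁻¹⁹)(0.0497)) ≈ 2.62×10⁻⁶ s.

T ≈ 2.62×10⁻⁶ s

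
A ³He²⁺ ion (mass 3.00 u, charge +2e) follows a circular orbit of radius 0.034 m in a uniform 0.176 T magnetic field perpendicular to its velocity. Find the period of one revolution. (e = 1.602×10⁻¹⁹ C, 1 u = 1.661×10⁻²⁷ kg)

The cyclotron period depends only on m, q, B: T = 2πm/(|q|B).
T = 2π(4.983×10⁻²⁷)/((3.204×10⁻¹⁹)(0.176)) ≈ 5.55×10⁻⁷ s.

T ≈ 5.55×10⁻⁷ s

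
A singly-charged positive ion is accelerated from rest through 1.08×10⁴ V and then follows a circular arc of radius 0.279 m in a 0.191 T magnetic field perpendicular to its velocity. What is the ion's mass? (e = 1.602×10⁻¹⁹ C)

m ≈ 2.11×10⁻²⁶ kg

Combine |q|V = ½mv² and r = mv/(|q|B): eliminate v to get m = qB²r²/(2V).
m = (1.602×10⁻¹⁹)(0.191)²(0.279)²/(2·1.08×10⁴) ≈ 2.11×10⁻²⁶ kg.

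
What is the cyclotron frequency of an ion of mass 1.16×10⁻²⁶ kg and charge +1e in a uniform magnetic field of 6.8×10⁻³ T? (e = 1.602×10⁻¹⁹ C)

f ≈ 1.5×10⁴ Hz

f = |q|B/(2πm).
f = (1.602×10⁻¹⁹)(6.8×10⁻³)/(2π·1.16×10⁻²⁶) ≈ 1.5×10⁴ Hz.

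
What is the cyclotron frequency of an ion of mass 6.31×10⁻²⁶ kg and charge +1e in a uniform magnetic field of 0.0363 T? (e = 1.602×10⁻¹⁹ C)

f ≈ 1.47×10⁴ Hz

f = |q|B/(2πm).
f = (1.602×10⁻¹⁹)(0.0363)/(2π·6.31×10⁻²⁶) ≈ 1.47×10⁴ Hz.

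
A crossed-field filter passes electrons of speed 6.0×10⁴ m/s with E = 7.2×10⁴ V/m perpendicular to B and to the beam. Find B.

B = 1.2 T

Balance of forces in the selector: qE = qvB ⇒ B = E/v.
B = 7.2×10⁴/6.0×10⁴ = 1.2 T.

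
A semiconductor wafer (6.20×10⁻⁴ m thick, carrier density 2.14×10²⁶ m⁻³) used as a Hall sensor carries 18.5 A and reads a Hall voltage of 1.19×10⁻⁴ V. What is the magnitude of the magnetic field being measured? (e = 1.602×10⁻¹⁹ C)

B ≈ 0.137 T

From V_H = IB/(n e t), B = V_H n e t / I.
B = (1.19×10⁻⁴)(2.14×10²⁶)(1.602×10⁻¹⁹)(6.20×10⁻⁴)/18.5 ≈ 0.137 T.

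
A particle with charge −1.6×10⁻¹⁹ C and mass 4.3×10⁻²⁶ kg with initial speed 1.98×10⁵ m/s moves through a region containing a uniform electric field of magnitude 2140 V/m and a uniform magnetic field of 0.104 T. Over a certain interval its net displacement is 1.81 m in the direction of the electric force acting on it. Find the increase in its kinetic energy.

The magnetic force is always ⟂ v and does no work; only the electric force changes KE.
ΔKE = F_E · d = |q|E d = (1.6×10⁻¹⁹)(2140)(1.81) ≈ 6.20×10⁻¹⁶ J.

ΔKE ≈ 6.20×10⁻¹⁶ J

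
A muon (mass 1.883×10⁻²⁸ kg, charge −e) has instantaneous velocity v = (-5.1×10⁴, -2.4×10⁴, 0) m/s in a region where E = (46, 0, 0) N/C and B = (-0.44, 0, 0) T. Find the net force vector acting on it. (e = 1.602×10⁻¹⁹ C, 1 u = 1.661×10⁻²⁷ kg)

F ≈ (-7.37×10⁻¹⁸, 0, 1.69×10⁻¹⁵) N

v×B = (0, 0, -1.06×10⁴) N/C.
E + v×B = (46.0, 0, -1.06×10⁴) N/C.
F = q(E + v×B) = (−1.602×10⁻¹⁹ C)·(46.0, 0, -1.06×10⁴) = (-7.37×10⁻¹⁸, 0, 1.69×10⁻¹⁵) N.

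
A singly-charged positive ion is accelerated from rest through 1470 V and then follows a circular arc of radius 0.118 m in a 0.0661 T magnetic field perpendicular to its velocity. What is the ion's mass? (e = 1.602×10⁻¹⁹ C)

m ≈ 3.31×10⁻²⁷ kg

Combine |q|V = ½mv² and r = mv/(|q|B): eliminate v to get m = qB²r²/(2V).
m = (1.602×10⁻¹⁹)(0.0661)²(0.118)²/(2·1470) ≈ 3.31×10⁻²⁷ kg.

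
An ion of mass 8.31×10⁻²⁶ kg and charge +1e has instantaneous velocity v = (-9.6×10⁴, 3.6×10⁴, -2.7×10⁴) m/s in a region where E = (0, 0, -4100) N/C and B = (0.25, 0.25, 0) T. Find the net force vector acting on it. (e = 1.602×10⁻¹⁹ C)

F ≈ (1.08×10⁻¹⁵, -1.08×10⁻¹⁵, -5.94×10⁻¹⁵) N

v×B = (6750, -6750, -3.30×10⁴) N/C.
E + v×B = (6750, -6750, -3.71×10⁴) N/C.
F = q(E + v×B) = (1.602×10⁻¹⁹ C)·(6750, -6750, -3.71×10⁴) = (1.08×10⁻¹⁵, -1.08×10⁻¹⁵, -5.94×10⁻¹⁵) N.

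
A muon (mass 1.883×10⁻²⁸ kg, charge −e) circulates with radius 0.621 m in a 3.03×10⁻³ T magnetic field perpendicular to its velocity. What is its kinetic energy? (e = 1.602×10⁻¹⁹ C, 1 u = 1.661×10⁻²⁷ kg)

v = |q|Br/m, then KE = ½mv² = (qBr)²/(2m).
v = (1.602×10⁻¹⁹)(3.03×10⁻³)(0.621)/1.883×10⁻²⁸ ≈ 1.601×10⁶ m/s.
KE = ½(1.883×10⁻²⁸)(1.601×10⁶)² ≈ 2.41×10⁻¹⁶ J = 1510 eV.

KE ≈ 1510 eV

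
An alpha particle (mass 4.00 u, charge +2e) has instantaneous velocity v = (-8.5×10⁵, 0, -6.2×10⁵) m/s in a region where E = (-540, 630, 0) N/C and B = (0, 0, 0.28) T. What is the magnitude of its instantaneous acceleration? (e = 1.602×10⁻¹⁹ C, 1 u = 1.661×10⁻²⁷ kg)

v×B = (0, 2.38×10⁵, 0) N/C.
E + v×B = (-540, 2.39×10⁵, 0) N/C.
F = q(E + v×B) = (3.204×10⁻¹⁹ C)·(-540, 2.39×10⁵, 0) = (-1.73×10⁻¹⁶, 7.65×10⁻¹⁴, 0) N.
|a| = |F|/m = 7.646×10⁻¹⁴/6.644×10⁻²⁷ ≈ 1.15×10¹³ m/s².

|a| ≈ 1.15×10¹³ m/s²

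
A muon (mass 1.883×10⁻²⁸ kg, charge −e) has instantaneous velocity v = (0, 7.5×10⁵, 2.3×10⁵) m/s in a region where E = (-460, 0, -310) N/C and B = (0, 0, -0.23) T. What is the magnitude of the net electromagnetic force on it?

v×B = (-1.72×10⁵, 0, 0) N/C.
E + v×B = (-1.73×10⁵, 0, -310) N/C.
F = q(E + v×B) = (−1.602×10⁻¹⁹ C)·(-1.73×10⁵, 0, -310) = (2.77×10⁻¹⁴, 0, 4.97×10⁻¹⁷) N.
|F| = 2.77×10⁻¹⁴ N.

|F| ≈ 2.77×10⁻¹⁴ N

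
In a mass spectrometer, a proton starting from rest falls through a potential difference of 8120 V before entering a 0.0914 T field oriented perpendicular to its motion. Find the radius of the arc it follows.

Acceleration: |q|V = ½mv² ⇒ v = √(2|q|V/m) = √(2·1.602×10⁻¹⁹·8120/1.673×10⁻²⁷) ≈ 1.247×10⁶ m/s.
In the field: r = mv/(|q|B) = (1.673×10⁻²⁷)(1.247×10⁶)/((1.602×10⁻¹⁹)(0.0914)) ≈ 0.142 m.

r ≈ 0.142 m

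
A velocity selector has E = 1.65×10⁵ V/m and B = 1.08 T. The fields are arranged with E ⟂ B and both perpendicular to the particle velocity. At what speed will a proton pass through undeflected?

For undeflected motion the electric and magnetic forces balance: qE = qvB.
v = E/B = 1.65×10⁵/1.08 = 1.53×10⁵ m/s.

v = 1.53×10⁵ m/s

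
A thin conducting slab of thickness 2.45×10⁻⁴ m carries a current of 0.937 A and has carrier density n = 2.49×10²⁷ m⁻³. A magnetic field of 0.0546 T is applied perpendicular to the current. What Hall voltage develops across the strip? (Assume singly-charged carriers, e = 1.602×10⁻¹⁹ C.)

V_H = IB/(n e t).
V_H = (0.937)(0.0546)/((2.49×10²⁷)(1.602×10⁻¹⁹)(2.45×10⁻⁴)) ≈ 5.23×10⁻⁷ V.

V_H ≈ 5.23×10⁻⁷ V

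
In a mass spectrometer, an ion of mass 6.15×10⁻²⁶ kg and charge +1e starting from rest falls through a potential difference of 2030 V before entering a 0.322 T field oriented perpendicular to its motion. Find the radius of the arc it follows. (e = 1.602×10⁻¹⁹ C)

Acceleration: |q|V = ½mv² ⇒ v = √(2|q|V/m) = √(2·1.602×10⁻¹⁹·2030/6.15×10⁻²⁶) ≈ 1.028×10⁵ m/s.
In the field: r = mv/(|q|B) = (6.15×10⁻²⁶)(1.028×10⁵)/((1.602×10⁻¹⁹)(0.322)) ≈ 0.123 m.

r ≈ 0.123 m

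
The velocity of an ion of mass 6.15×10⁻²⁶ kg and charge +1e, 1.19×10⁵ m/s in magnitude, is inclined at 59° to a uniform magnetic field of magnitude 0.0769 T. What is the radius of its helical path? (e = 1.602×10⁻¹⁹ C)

v⊥ = v sinθ = 1.19×10⁵·sin59° ≈ 1.020×10⁵ m/s.
r = m v⊥/(|q|B) = (6.15×10⁻²⁶)(1.020×10⁵)/((1.602×10⁻¹⁹)(0.0769)) ≈ 0.509 m.

r ≈ 0.509 m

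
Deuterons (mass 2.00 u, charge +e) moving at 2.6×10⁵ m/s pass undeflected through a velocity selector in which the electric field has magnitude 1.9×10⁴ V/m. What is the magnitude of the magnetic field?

Balance of forces in the selector: qE = qvB ⇒ B = E/v.
B = 1.9×10⁴/2.6×10⁵ = 0.073 T.

B = 0.073 T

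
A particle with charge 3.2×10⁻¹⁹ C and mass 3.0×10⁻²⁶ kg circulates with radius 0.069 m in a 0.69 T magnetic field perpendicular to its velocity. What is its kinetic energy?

v = |q|Br/m, then KE = ½mv² = (qBr)²/(2m).
v = (3.2×10⁻¹⁹)(0.69)(0.069)/3.0×10⁻²⁶ ≈ 5.078×10⁵ m/s.
KE = ½(3.0×10⁻²⁶)(5.078×10⁵)² ≈ 3.9×10⁻¹⁵ J.

KE ≈ 3.9×10⁻¹⁵ J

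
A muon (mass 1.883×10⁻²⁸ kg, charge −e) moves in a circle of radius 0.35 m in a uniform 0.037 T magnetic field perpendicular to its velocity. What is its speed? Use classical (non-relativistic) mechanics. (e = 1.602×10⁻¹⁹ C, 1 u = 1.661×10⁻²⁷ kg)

v ≈ 1.1×10⁷ m/s

From |q|vB = mv²/r, v = |q|Br/m.
v = (1.602×10⁻¹⁹)(0.037)(0.35)/1.883×10⁻²⁸ ≈ 1.1×10⁷ m/s.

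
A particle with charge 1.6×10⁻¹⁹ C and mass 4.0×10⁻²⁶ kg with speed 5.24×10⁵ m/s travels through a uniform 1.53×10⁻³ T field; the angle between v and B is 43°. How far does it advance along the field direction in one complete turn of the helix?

v∥ = v cosθ = 5.24×10⁵·cos43° ≈ 3.832×10⁵ m/s.
T = 2πm/(|q|B) = 2π(4.0×10⁻²⁶)/((1.6×10⁻¹⁹)(1.53×10⁻³)) ≈ 1.027×10⁻³ s.
pitch = v∥ T = (3.832×10⁵)(1.027×10⁻³) ≈ 393 m.

p ≈ 393 m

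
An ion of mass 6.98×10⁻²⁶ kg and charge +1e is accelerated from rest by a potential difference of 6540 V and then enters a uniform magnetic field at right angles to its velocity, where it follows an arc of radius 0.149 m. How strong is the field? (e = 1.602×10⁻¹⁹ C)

B ≈ 0.507 T

v = √(2|q|V/m) = √(2·1.602×10⁻¹⁹·6540/6.98×10⁻²⁶) ≈ 1.733×10⁵ m/s.
B = mv/(|q|r) = (6.98×10⁻²⁶)(1.733×10⁵)/((1.602×10⁻¹⁹)(0.149)) ≈ 0.507 T.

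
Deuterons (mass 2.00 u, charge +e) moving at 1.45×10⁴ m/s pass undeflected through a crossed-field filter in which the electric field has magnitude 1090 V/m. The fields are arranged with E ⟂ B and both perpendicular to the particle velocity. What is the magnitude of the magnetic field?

B = 0.0752 T

Balance of forces in the selector: qE = qvB ⇒ B = E/v.
B = 1090/1.45×10⁴ = 0.0752 T.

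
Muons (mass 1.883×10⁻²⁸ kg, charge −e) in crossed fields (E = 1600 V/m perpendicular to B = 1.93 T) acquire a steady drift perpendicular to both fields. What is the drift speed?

The E×B drift speed is v_d = E/B.
v_d = 1600/1.93 = 829 m/s.

v_d ≈ 829 m/s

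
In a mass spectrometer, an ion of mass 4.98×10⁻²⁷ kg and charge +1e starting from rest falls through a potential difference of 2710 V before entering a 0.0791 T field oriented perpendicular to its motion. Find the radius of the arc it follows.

r ≈ 0.164 m

Acceleration: |q|V = ½mv² ⇒ v = √(2|q|V/m) = √(2·1.602×10⁻¹⁹·2710/4.98×10⁻²⁷) ≈ 4.176×10⁵ m/s.
In the field: r = mv/(|q|B) = (4.98×10⁻²⁷)(4.176×10⁵)/((1.602×10⁻¹⁹)(0.0791)) ≈ 0.164 m.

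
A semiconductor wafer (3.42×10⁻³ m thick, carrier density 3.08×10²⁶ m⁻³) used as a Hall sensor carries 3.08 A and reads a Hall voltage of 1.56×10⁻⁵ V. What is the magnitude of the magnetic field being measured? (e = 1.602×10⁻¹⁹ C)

From V_H = IB/(n e t), B = V_H n e t / I.
B = (1.56×10⁻⁵)(3.08×10²⁶)(1.602×10⁻¹⁹)(3.42×10⁻³)/3.08 ≈ 0.855 T.

B ≈ 0.855 T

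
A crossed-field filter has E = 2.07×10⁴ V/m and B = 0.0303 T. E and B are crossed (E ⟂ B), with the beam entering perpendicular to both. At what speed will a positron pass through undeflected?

v = 6.83×10⁵ m/s

Zero net Lorentz force requires |qE| = |q v×B|, i.e. E = vB.
v = E/B = 2.07×10⁴/0.0303 = 6.83×10⁵ m/s.
The result is independent of the particle's charge and mass.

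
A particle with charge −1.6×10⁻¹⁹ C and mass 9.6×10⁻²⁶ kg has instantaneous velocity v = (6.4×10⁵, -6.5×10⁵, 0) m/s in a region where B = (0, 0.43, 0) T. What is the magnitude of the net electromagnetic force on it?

v×B = (0, 0, 2.75×10⁵) N/C.
F = q v×B = (−1.6×10⁻¹⁹ C)·(0, 0, 2.75×10⁵) = (0, 0, -4.40×10⁻¹⁴) N.
|F| = 4.40×10⁻¹⁴ N.

|F| ≈ 4.40×10⁻¹⁴ N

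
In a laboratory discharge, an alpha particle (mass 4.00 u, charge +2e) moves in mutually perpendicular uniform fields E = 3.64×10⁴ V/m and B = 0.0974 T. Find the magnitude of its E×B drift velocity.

The E×B drift speed is v_d = E/B.
v_d = 3.64×10⁴/0.0974 = 3.74×10⁵ m/s.

v_d ≈ 3.74×10⁵ m/s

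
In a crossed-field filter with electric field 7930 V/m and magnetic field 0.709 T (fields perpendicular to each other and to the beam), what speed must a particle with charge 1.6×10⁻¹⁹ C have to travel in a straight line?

Zero net Lorentz force requires |qE| = |q v×B|, i.e. E = vB.
v = E/B = 7930/0.709 = 1.12×10⁴ m/s.

v = 1.12×10⁴ m/s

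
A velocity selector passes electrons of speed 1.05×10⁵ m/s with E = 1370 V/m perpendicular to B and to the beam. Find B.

Balance of forces in the selector: qE = qvB ⇒ B = E/v.
B = 1370/1.05×10⁵ = 0.0130 T.

B = 0.0130 T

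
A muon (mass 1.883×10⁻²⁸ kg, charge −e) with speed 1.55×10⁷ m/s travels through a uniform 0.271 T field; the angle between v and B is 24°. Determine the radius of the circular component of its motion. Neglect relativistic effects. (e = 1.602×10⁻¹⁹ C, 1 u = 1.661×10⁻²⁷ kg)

r ≈ 0.0273 m

v⊥ = v sinθ = 1.55×10⁷·sin24° ≈ 6.304×10⁶ m/s.
r = m v⊥/(|q|B) = (1.883×10⁻²⁸)(6.304×10⁶)/((1.602×10⁻¹⁹)(0.271)) ≈ 0.0273 m.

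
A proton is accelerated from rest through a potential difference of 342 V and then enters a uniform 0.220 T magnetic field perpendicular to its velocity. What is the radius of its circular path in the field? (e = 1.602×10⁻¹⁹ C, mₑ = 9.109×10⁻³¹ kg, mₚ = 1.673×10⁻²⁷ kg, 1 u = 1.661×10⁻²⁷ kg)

Acceleration: |q|V = ½mv² ⇒ v = √(2|q|V/m) = √(2·1.602×10⁻¹⁹·342/1.673×10⁻²⁷) ≈ 2.559×10⁵ m/s.
In the field: r = mv/(|q|B) = (1.673×10⁻²⁷)(2.559×10⁵)/((1.602×10⁻¹⁹)(0.220)) ≈ 0.0121 m.

r ≈ 0.0121 m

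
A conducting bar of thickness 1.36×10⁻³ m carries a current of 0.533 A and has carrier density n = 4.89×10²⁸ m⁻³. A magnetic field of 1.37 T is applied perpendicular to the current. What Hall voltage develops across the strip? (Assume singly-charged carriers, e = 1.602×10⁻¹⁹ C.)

V_H = IB/(n e t).
V_H = (0.533)(1.37)/((4.89×10²⁸)(1.602×10⁻¹⁹)(1.36×10⁻³)) ≈ 6.85×10⁻⁸ V.

V_H ≈ 6.85×10⁻⁸ V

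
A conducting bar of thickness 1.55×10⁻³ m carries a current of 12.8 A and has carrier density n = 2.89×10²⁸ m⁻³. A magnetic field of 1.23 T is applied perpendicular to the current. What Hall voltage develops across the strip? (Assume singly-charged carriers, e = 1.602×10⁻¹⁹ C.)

V_H = IB/(n e t).
V_H = (12.8)(1.23)/((2.89×10²⁸)(1.602×10⁻¹⁹)(1.55×10⁻³)) ≈ 2.19×10⁻⁶ V.

V_H ≈ 2.19×10⁻⁶ V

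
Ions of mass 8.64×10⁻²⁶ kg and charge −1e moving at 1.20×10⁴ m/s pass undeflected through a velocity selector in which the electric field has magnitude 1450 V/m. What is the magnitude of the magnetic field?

B = 0.121 T

Balance of forces in the selector: qE = qvB ⇒ B = E/v.
B = 1450/1.20×10⁴ = 0.121 T.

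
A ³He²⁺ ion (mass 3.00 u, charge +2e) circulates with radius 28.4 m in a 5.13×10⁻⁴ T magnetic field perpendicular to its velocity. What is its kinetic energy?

KE ≈ 2.19×10⁻¹⁵ J

v = |q|Br/m, then KE = ½mv² = (qBr)²/(2m).
v = (3.204×10⁻¹⁹)(5.13×10⁻⁴)(28.4)/4.983×10⁻²⁷ ≈ 9.368×10⁵ m/s.
KE = ½(4.983×10⁻²⁷)(9.368×10⁵)² ≈ 2.19×10⁻¹⁵ J.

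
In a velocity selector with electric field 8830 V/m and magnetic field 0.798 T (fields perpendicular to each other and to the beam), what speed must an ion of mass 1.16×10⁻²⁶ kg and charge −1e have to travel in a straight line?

v = 1.11×10⁴ m/s

For undeflected motion the electric and magnetic forces balance: qE = qvB.
v = E/B = 8830/0.798 = 1.11×10⁴ m/s.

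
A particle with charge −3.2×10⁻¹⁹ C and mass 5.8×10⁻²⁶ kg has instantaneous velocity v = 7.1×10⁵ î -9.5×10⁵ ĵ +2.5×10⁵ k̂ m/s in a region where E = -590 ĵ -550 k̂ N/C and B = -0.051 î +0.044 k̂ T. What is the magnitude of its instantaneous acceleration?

v×B = (-4.18×10⁴, -4.40×10⁴, -4.84×10⁴) N/C.
E + v×B = (-4.18×10⁴, -4.46×10⁴, -4.90×10⁴) N/C.
F = q(E + v×B) = (−3.2×10⁻¹⁹ C)·(-4.18×10⁴, -4.46×10⁴, -4.90×10⁴) = (1.34×10⁻¹⁴, 1.43×10⁻¹⁴, 1.57×10⁻¹⁴) N.
|a| = |F|/m = 2.507×10⁻¹⁴/5.8×10⁻²⁶ ≈ 4.32×10¹¹ m/s².

|a| ≈ 4.32×10¹¹ m/s²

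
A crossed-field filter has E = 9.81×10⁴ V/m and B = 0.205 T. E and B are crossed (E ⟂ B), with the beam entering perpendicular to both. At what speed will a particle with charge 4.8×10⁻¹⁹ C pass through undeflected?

For undeflected motion the electric and magnetic forces balance: qE = qvB.
v = E/B = 9.81×10⁴/0.205 = 4.79×10⁵ m/s.

v = 4.79×10⁵ m/s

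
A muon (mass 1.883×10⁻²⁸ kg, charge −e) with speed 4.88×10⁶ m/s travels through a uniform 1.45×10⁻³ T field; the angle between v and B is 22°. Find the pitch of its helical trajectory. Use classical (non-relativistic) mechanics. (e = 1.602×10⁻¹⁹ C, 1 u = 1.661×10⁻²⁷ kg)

p ≈ 23.0 m

v∥ = v cosθ = 4.88×10⁶·cos22° ≈ 4.525×10⁶ m/s.
T = 2πm/(|q|B) = 2π(1.883×10⁻²⁸)/((1.602×10⁻¹⁹)(1.45×10⁻³)) ≈ 5.093×10⁻⁶ s.
pitch = v∥ T = (4.525×10⁶)(5.093×10⁻⁶) ≈ 23.0 m.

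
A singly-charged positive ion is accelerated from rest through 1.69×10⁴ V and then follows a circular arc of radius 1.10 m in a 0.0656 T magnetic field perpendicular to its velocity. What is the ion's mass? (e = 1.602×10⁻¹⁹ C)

Combine |q|V = ½mv² and r = mv/(|q|B): eliminate v to get m = qB²r²/(2V).
m = (1.602×10⁻¹⁹)(0.0656)²(1.10)²/(2·1.69×10⁴) ≈ 2.47×10⁻²⁶ kg.

m ≈ 2.47×10⁻²⁶ kg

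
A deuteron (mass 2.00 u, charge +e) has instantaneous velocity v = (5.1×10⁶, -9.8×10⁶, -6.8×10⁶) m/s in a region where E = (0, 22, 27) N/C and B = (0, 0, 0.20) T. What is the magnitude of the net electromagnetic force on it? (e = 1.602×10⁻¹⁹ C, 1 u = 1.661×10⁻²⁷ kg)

v×B = (-1.96×10⁶, -1.02×10⁶, 0) N/C.
E + v×B = (-1.96×10⁶, -1.02×10⁶, 27.0) N/C.
F = q(E + v×B) = (1.602×10⁻¹⁹ C)·(-1.96×10⁶, -1.02×10⁶, 27.0) = (-3.14×10⁻¹³, -1.63×10⁻¹³, 4.33×10⁻¹⁸) N.
|F| = 3.54×10⁻¹³ N.

|F| ≈ 3.54×10⁻¹³ N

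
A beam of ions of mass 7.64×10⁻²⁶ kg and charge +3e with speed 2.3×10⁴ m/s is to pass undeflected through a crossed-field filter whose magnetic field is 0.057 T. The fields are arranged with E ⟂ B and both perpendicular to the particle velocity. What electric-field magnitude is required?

For straight-line motion qE = qvB, so E = vB.
E = 2.3×10⁴ × 0.057 = 1300 V/m.

E = 1300 V/m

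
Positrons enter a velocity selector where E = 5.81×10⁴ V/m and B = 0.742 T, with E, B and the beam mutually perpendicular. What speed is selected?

v = 7.83×10⁴ m/s

Straight-line motion ⇒ electric and magnetic forces cancel, so E = vB.
v = E/B = 5.81×10⁴/0.742 = 7.83×10⁴ m/s.
The result is independent of the particle's charge and mass.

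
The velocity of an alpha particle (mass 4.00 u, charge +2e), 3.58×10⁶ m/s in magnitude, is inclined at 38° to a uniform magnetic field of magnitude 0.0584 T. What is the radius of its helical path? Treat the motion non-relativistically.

r ≈ 0.783 m

v⊥ = v sinθ = 3.58×10⁶·sin38° ≈ 2.204×10⁶ m/s.
r = m v⊥/(|q|B) = (6.644×10⁻²⁷)(2.204×10⁶)/((3.204×10⁻¹⁹)(0.0584)) ≈ 0.783 m.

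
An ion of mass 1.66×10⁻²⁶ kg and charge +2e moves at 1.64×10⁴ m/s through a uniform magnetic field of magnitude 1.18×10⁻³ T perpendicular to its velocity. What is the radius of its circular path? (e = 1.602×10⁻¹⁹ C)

r ≈ 0.720 m

The magnetic force provides the centripetal force: |q|vB = mv²/r.
r = mv/(|q|B) = (1.66×10⁻²⁶)(1.64×10⁴)/((3.204×10⁻¹⁹)(1.18×10⁻³)) ≈ 0.720 m.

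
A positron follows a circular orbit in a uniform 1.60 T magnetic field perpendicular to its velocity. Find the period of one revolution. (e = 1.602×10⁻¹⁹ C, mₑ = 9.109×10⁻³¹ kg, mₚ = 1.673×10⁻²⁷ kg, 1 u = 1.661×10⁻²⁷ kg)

The cyclotron period depends only on m, q, B: T = 2πm/(|q|B).
T = 2π(9.109×10⁻³¹)/((1.602×10⁻¹⁹)(1.60)) ≈ 2.23×10⁻¹¹ s.

T ≈ 2.23×10⁻¹¹ s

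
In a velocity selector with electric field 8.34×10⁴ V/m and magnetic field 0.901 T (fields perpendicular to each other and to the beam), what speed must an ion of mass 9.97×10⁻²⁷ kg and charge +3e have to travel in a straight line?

v = 9.26×10⁴ m/s

Straight-line motion ⇒ electric and magnetic forces cancel, so E = vB.
v = E/B = 8.34×10⁴/0.901 = 9.26×10⁴ m/s.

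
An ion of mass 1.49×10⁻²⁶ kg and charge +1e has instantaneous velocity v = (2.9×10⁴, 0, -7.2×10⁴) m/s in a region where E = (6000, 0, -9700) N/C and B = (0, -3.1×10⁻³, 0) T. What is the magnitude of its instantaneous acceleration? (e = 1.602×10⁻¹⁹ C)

|a| ≈ 1.22×10¹¹ m/s²

v×B = (-223, 0, -89.9) N/C.
E + v×B = (5780, 0, -9790) N/C.
F = q(E + v×B) = (1.602×10⁻¹⁹ C)·(5780, 0, -9790) = (9.25×10⁻¹⁶, 0, -1.57×10⁻¹⁵) N.
|a| = |F|/m = 1.821×10⁻¹⁵/1.49×10⁻²⁶ ≈ 1.22×10¹¹ m/s².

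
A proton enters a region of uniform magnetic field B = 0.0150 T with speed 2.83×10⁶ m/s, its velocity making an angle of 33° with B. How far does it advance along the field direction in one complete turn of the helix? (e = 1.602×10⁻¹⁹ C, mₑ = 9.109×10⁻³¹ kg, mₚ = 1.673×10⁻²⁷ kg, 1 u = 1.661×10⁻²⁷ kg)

p ≈ 10.4 m

v∥ = v cosθ = 2.83×10⁶·cos33° ≈ 2.373×10⁶ m/s.
T = 2πm/(|q|B) = 2π(1.673×10⁻²⁷)/((1.602×10⁻¹⁹)(0.0150)) ≈ 4.374×10⁻⁶ s.
pitch = v∥ T = (2.373×10⁶)(4.374×10⁻⁶) ≈ 10.4 m.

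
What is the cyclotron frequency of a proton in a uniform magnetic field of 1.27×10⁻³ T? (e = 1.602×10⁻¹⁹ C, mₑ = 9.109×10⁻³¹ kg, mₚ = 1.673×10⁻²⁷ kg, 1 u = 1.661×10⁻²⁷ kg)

f ≈ 1.94×10⁴ Hz

f = |q|B/(2πm).
f = (1.602×10⁻¹⁹)(1.27×10⁻³)/(2π·1.673×10⁻²⁷) ≈ 1.94×10⁴ Hz.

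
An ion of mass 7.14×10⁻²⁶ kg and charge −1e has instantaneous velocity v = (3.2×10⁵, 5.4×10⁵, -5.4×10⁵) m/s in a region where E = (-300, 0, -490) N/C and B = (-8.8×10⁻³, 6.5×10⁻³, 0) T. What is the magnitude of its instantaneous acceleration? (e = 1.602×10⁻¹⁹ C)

|a| ≈ 1.92×10¹⁰ m/s²

v×B = (3510, 4750, 6830) N/C.
E + v×B = (3210, 4750, 6340) N/C.
F = q(E + v×B) = (−1.602×10⁻¹⁹ C)·(3210, 4750, 6340) = (-5.14×10⁻¹⁶, -7.61×10⁻¹⁶, -1.02×10⁻¹⁵) N.
|a| = |F|/m = 1.370×10⁻¹⁵/7.14×10⁻²⁶ ≈ 1.92×10¹⁰ m/s².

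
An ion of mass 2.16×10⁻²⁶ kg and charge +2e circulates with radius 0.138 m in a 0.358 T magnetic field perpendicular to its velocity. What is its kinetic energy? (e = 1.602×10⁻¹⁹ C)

v = |q|Br/m, then KE = ½mv² = (qBr)²/(2m).
v = (3.204×10⁻¹⁹)(0.358)(0.138)/2.16×10⁻²⁶ ≈ 7.328×10⁵ m/s.
KE = ½(2.16×10⁻²⁶)(7.328×10⁵)² ≈ 5.80×10⁻¹⁵ J.

KE ≈ 5.80×10⁻¹⁵ J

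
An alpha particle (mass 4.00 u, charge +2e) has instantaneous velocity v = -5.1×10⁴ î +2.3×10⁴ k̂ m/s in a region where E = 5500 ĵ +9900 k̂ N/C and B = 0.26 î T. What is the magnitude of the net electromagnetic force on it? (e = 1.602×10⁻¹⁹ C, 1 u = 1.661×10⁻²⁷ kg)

v×B = (0, 5980, 0) N/C.
E + v×B = (0, 1.15×10⁴, 9900) N/C.
F = q(E + v×B) = (3.204×10⁻¹⁹ C)·(0, 1.15×10⁴, 9900) = (0, 3.68×10⁻¹⁵, 3.17×10⁻¹⁵) N.
|F| = 4.86×10⁻¹⁵ N.

|F| ≈ 4.86×10⁻¹⁵ N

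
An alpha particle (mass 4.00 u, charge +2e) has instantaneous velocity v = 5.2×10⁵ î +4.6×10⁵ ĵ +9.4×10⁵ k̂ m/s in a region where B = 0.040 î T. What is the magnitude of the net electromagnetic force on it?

|F| ≈ 1.34×10⁻¹⁴ N

v×B = (0, 3.76×10⁴, -1.84×10⁴) N/C.
F = q v×B = (3.204×10⁻¹⁹ C)·(0, 3.76×10⁴, -1.84×10⁴) = (0, 1.20×10⁻¹⁴, -5.90×10⁻¹⁵) N.
|F| = 1.34×10⁻¹⁴ N.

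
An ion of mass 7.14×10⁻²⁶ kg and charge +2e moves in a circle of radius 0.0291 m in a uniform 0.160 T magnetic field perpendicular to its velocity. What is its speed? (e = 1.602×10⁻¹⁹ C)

From |q|vB = mv²/r, v = |q|Br/m.
v = (3.204×10⁻¹⁹)(0.160)(0.0291)/7.14×10⁻²⁶ ≈ 2.09×10⁴ m/s.

v ≈ 2.09×10⁴ m/s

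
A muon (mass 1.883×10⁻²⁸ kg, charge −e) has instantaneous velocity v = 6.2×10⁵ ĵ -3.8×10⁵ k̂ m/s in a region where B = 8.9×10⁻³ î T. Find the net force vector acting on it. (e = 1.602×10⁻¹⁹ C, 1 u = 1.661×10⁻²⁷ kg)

F ≈ (0, 5.42×10⁻¹⁶, 8.84×10⁻¹⁶) N

v×B = (0, -3380, -5520) N/C.
F = q v×B = (−1.602×10⁻¹⁹ C)·(0, -3380, -5520) = (0, 5.42×10⁻¹⁶, 8.84×10⁻¹⁶) N.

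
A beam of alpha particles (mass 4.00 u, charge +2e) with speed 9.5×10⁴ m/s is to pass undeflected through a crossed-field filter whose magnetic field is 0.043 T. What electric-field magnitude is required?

E = 4100 V/m

For straight-line motion qE = qvB, so E = vB.
E = 9.5×10⁴ × 0.043 = 4100 V/m.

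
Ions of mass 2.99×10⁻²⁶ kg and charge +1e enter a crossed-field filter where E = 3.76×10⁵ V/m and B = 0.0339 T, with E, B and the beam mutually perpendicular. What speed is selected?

Straight-line motion ⇒ electric and magnetic forces cancel, so E = vB.
v = E/B = 3.76×10⁵/0.0339 = 1.11×10⁷ m/s.

v = 1.11×10⁷ m/s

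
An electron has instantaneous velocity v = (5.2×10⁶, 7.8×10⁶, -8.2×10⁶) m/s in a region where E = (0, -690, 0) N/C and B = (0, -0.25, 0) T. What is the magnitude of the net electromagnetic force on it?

|F| ≈ 3.89×10⁻¹³ N

v×B = (-2.05×10⁶, 0, -1.30×10⁶) N/C.
E + v×B = (-2.05×10⁶, -690, -1.30×10⁶) N/C.
F = q(E + v×B) = (−1.602×10⁻¹⁹ C)·(-2.05×10⁶, -690, -1.30×10⁶) = (3.28×10⁻¹³, 1.11×10⁻¹⁶, 2.08×10⁻¹³) N.
|F| = 3.89×10⁻¹³ N.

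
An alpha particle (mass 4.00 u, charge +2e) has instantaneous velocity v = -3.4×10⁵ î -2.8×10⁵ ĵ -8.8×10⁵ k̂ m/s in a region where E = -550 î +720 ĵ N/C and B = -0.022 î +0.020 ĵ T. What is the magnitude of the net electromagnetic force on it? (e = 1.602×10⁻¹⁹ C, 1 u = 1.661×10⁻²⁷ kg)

v×B = (1.76×10⁴, 1.94×10⁴, -1.30×10⁴) N/C.
E + v×B = (1.70×10⁴, 2.01×10⁴, -1.30×10⁴) N/C.
F = q(E + v×B) = (3.204×10⁻¹⁹ C)·(1.70×10⁴, 2.01×10⁴, -1.30×10⁴) = (5.46×10⁻¹⁵, 6.43×10⁻¹⁵, -4.15×10⁻¹⁵) N.
|F| = 9.41×10⁻¹⁵ N.

|F| ≈ 9.41×10⁻¹⁵ N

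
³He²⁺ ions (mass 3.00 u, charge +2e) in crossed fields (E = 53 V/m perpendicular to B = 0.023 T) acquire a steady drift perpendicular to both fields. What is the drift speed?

v_d ≈ 2300 m/s

In crossed fields the guiding centre drifts at v_d = |E×B|/B² = E/B, independent of charge and mass.
v_d = 53/0.023 = 2300 m/s.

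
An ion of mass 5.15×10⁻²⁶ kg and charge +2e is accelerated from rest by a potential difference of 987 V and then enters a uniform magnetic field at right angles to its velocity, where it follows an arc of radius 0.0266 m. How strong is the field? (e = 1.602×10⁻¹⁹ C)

v = √(2|q|V/m) = √(2·3.204×10⁻¹⁹·987/5.15×10⁻²⁶) ≈ 1.108×10⁵ m/s.
B = mv/(|q|r) = (5.15×10⁻²⁶)(1.108×10⁵)/((3.204×10⁻¹⁹)(0.0266)) ≈ 0.670 T.

B ≈ 0.670 T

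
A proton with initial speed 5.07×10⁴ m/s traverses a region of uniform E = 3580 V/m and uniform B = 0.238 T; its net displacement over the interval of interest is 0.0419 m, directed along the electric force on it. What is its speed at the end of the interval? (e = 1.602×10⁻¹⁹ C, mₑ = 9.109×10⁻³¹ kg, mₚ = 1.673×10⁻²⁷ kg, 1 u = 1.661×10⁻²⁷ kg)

B does no work; ΔKE = |q|E d.
½mv_f² = ½mv₀² + |q|Ed = ½(1.673×10⁻²⁷)(5.07×10⁴)² + (1.602×10⁻¹⁹)(3580)(0.0419) ≈ 2.150×10⁻¹⁸ J + 2.403×10⁻¹⁷ J ≈ 2.618×10⁻¹⁷ J.
v_f = √(2·2.618×10⁻¹⁷/1.673×10⁻²⁷) ≈ 1.77×10⁵ m/s.

v_f ≈ 1.77×10⁵ m/s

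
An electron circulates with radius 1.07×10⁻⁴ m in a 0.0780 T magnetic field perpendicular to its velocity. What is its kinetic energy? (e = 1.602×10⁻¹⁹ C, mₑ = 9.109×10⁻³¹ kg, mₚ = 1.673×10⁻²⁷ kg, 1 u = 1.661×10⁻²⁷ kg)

KE ≈ 9.81×10⁻¹⁹ J

v = |q|Br/m, then KE = ½mv² = (qBr)²/(2m).
v = (1.602×10⁻¹⁹)(0.0780)(1.07×10⁻⁴)/9.109×10⁻³¹ ≈ 1.468×10⁶ m/s.
KE = ½(9.109×10⁻³¹)(1.468×10⁶)² ≈ 9.81×10⁻¹⁹ J.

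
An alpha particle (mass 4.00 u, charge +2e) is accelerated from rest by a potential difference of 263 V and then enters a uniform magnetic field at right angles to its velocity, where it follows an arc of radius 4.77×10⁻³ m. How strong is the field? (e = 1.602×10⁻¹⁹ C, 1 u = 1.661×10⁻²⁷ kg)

v = √(2|q|V/m) = √(2·3.204×10⁻¹⁹·263/6.644×10⁻²⁷) ≈ 1.593×10⁵ m/s.
B = mv/(|q|r) = (6.644×10⁻²⁷)(1.593×10⁵)/((3.204×10⁻¹⁹)(4.77×10⁻³)) ≈ 0.692 T.

B ≈ 0.692 T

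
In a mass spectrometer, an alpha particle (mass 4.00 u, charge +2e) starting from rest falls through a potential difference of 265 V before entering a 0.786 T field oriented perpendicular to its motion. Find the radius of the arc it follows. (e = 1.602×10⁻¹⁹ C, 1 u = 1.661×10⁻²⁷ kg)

r ≈ 4.22×10⁻³ m

Acceleration: |q|V = ½mv² ⇒ v = √(2|q|V/m) = √(2·3.204×10⁻¹⁹·265/6.644×10⁻²⁷) ≈ 1.599×10⁵ m/s.
In the field: r = mv/(|q|B) = (6.644×10⁻²⁷)(1.599×10⁵)/((3.204×10⁻¹⁹)(0.786)) ≈ 4.22×10⁻³ m.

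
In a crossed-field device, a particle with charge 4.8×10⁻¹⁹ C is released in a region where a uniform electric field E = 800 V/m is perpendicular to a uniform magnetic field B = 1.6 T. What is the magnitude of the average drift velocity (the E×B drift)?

The steady drift has the magnetic force balancing the electric force, so v_d = E/B.
v_d = 800/1.6 = 500 m/s.

v_d ≈ 500 m/s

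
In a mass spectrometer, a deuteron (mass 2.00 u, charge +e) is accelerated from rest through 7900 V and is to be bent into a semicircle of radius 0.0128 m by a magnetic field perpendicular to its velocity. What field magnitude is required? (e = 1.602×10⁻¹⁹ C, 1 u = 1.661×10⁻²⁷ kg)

B ≈ 1.41 T

v = √(2|q|V/m) = √(2·1.602×10⁻¹⁹·7900/3.322×10⁻²⁷) ≈ 8.729×10⁵ m/s.
B = mv/(|q|r) = (3.322×10⁻²⁷)(8.729×10⁵)/((1.602×10⁻¹⁹)(0.0128)) ≈ 1.41 T.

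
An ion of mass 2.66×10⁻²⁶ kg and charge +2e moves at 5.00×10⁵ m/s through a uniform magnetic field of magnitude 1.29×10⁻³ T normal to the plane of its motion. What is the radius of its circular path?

The magnetic force provides the centripetal force: |q|vB = mv²/r.
r = mv/(|q|B) = (2.66×10⁻²⁶)(5.00×10⁵)/((3.204×10⁻¹⁹)(1.29×10⁻³)) ≈ 32.2 m.

r ≈ 32.2 m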